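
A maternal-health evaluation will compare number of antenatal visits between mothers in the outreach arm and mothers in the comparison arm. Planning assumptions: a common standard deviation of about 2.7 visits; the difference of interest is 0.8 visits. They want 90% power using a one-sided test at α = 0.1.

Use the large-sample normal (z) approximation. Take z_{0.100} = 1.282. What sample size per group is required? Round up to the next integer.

n = (z_α + z_β)² · (σ₁² + σ₂²) / δ²
  = (1.282 + 1.282)² · (2·2.7² = 14.58) / 0.8²
  = 6.5741 · 14.58 / 0.64
  = 149.77
Round up → n = 150 per group.

n = 150 per group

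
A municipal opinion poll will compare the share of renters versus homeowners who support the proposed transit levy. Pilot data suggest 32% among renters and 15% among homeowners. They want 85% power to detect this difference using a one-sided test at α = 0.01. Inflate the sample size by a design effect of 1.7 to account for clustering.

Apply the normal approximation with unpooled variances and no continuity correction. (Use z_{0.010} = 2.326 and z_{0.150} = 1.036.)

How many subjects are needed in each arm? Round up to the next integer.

n = (z_α + z_β)² · [p₁(1−p₁) + p₂(1−p₂)] / (p₁ − p₂)²
  = (2.326 + 1.036)² · (0.32·0.68 + 0.15·0.85) / (0.17)²
  = (3.362)² · (0.2176 + 0.1275) / 0.0289
  = 11.3030 · 0.3451 / 0.0289
  = 134.97
Design effect: 1.7 × 134.97 = 229.45.
Round up → n = 230 per group.

n = 230 per group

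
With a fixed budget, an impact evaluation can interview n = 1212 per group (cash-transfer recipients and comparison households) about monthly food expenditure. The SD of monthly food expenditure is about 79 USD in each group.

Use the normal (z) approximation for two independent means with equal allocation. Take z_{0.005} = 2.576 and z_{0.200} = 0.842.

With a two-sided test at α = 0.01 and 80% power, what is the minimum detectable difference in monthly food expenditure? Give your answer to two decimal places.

Minimum detectable difference ≈ 10.97 USD

δ = (z_{α/2} + z_β) · √((σ₁²+σ₂²)/n)
  = (2.576 + 0.842) · √(12482/1212)
  = 3.418 · √10.2987
  = 3.418 · 3.2092
  = 10.9689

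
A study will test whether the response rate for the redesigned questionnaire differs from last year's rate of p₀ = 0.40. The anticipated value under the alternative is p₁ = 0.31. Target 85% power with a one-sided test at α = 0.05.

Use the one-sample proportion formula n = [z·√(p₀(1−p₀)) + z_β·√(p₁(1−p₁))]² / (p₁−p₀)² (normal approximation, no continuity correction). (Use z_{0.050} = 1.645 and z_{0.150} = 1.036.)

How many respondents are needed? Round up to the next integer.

n = [z_α·√(p₀q₀) + z_β·√(p₁q₁)]² / (p₁ − p₀)²
  = [1.645·√(0.40·0.60) + 1.036·√(0.31·0.69)]² / (-0.09)²
  = [1.645·0.4899 + 1.036·0.4625]² / 0.0081
  = [1.2850]² / 0.0081
  = 203.86
Round up → n = 204.

n = 204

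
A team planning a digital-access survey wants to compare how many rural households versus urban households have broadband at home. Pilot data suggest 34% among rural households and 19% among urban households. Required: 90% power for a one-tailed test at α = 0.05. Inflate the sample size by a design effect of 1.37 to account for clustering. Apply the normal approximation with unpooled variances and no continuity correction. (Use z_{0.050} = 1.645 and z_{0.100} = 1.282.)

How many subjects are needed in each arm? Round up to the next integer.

n = 198 per group

n = (z_α + z_β)² · [p₁(1−p₁) + p₂(1−p₂)] / (p₁ − p₂)²
  = (1.645 + 1.282)² · (0.34·0.66 + 0.19·0.81) / (0.15)²
  = (2.927)² · (0.2244 + 0.1539) / 0.0225
  = 8.5673 · 0.3783 / 0.0225
  = 144.05
Design effect: 1.37 × 144.05 = 197.34.
Round up → n = 198 per group.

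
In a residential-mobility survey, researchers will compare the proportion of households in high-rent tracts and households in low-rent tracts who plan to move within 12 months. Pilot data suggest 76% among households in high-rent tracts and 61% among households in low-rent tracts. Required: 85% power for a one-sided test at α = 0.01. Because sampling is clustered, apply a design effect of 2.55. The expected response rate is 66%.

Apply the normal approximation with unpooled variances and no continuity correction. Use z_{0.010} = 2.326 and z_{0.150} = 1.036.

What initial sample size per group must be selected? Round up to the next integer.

n = (z_α + z_β)² · [p₁(1−p₁) + p₂(1−p₂)] / (p₁ − p₂)²
  = (2.326 + 1.036)² · (0.76·0.24 + 0.61·0.39) / (0.15)²
  = (3.362)² · (0.1824 + 0.2379) / 0.0225
  = 11.3030 · 0.4203 / 0.0225
  = 211.14
Design effect: 2.55 × 211.14 = 538.41.
Adjust for 66% response: 538.41 / 0.66 = 815.77.
Round up → n = 816 per group.

n = 816 per group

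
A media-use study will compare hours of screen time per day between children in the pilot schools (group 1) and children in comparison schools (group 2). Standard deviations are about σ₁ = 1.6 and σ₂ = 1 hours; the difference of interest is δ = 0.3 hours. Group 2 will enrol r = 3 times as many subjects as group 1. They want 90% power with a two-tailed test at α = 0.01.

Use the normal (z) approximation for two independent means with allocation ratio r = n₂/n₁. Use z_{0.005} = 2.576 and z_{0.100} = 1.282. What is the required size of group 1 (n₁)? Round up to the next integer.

n₁ = (z_{α/2} + z_β)² · (σ₁² + σ₂²/r) / δ²
   = (2.576 + 1.282)² · (1.6² + 1²/3) / 0.3²
   = 14.8842 · (2.56 + 0.33333) / 0.09
   = 14.8842 · 2.8933 / 0.09
   = 478.50
Round up → n₁ = 479; n₂ = r·n₁ = 3 × 479 = 1437.

n₁ = 479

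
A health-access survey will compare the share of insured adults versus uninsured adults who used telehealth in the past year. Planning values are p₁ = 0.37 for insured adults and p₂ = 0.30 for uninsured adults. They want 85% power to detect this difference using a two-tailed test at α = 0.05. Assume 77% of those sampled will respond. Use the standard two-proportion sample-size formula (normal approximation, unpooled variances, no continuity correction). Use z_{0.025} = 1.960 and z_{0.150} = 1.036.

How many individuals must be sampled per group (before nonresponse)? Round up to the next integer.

n = (z_{α/2} + z_β)² · [p₁(1−p₁) + p₂(1−p₂)] / (p₁ − p₂)²
  = (1.960 + 1.036)² · (0.37·0.63 + 0.30·0.70) / (0.07)²
  = (2.996)² · (0.2331 + 0.2100) / 0.0049
  = 8.9760 · 0.4431 / 0.0049
  = 811.69
Adjust for 77% response: 811.69 / 0.77 = 1054.14.
Round up → n = 1055 per group.

n = 1055 per group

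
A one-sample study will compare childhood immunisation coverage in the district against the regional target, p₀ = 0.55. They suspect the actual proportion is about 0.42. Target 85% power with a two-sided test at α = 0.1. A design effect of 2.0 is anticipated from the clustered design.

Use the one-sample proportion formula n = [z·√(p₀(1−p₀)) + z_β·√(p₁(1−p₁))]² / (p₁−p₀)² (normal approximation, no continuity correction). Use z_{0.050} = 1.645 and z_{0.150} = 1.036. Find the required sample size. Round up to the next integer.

n = 210

n = [z_{α/2}·√(p₀q₀) + z_β·√(p₁q₁)]² / (p₁ − p₀)²
  = [1.645·√(0.55·0.45) + 1.036·√(0.42·0.58)]² / (-0.13)²
  = [1.645·0.4975 + 1.036·0.4936]² / 0.0169
  = [1.3297]² / 0.0169
  = 104.62
Design effect: 2.0 × 104.62 = 209.24.
Round up → n = 210.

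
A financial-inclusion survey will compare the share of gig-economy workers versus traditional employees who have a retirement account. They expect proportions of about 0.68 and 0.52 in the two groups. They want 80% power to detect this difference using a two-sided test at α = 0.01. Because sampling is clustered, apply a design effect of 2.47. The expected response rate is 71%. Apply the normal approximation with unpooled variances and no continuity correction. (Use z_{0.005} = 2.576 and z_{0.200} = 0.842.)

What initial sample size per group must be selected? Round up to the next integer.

n = (z_{α/2} + z_β)² · [p₁(1−p₁) + p₂(1−p₂)] / (p₁ − p₂)²
  = (2.576 + 0.842)² · (0.68·0.32 + 0.52·0.48) / (0.16)²
  = (3.418)² · (0.2176 + 0.2496) / 0.0256
  = 11.6827 · 0.4672 / 0.0256
  = 213.21
Design effect: 2.47 × 213.21 = 526.63.
Adjust for 71% response: 526.63 / 0.71 = 741.73.
Round up → n = 742 per group.

n = 742 per group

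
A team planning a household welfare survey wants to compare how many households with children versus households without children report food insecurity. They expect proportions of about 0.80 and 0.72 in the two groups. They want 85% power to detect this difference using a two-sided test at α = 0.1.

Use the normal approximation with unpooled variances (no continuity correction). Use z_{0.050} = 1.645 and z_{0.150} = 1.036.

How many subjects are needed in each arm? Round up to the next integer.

n = 407 per group

n = (z_{α/2} + z_β)² · [p₁(1−p₁) + p₂(1−p₂)] / (p₁ − p₂)²
  = (1.645 + 1.036)² · (0.80·0.20 + 0.72·0.28) / (0.08)²
  = (2.681)² · (0.1600 + 0.2016) / 0.0064
  = 7.1878 · 0.3616 / 0.0064
  = 406.11
Round up → n = 407 per group.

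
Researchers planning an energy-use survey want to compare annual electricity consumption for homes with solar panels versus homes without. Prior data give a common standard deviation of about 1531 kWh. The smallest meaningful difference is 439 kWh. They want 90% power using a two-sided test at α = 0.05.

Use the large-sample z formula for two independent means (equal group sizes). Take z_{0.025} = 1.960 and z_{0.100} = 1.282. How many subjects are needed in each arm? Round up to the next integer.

n = 256 per group

n = (z_{α/2} + z_β)² · (σ₁² + σ₂²) / δ²
  = (1.960 + 1.282)² · (2·1531² = 4687922) / 439²
  = 10.5106 · 4687922 / 192721
  = 255.67
Round up → n = 256 per group.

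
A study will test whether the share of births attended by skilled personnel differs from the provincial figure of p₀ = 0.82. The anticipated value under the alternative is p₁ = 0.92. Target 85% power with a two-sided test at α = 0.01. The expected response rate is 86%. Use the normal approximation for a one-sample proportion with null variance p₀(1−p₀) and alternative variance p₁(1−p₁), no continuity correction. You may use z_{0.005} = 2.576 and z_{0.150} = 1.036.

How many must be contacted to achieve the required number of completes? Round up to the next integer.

n = 188

n = [z_{α/2}·√(p₀q₀) + z_β·√(p₁q₁)]² / (p₁ − p₀)²
  = [2.576·√(0.82·0.18) + 1.036·√(0.92·0.08)]² / (0.10)²
  = [2.576·0.3842 + 1.036·0.2713]² / 0.0100
  = [1.2707]² / 0.0100
  = 161.47
Adjust for 86% response: 161.47 / 0.86 = 187.76.
Round up → n = 188.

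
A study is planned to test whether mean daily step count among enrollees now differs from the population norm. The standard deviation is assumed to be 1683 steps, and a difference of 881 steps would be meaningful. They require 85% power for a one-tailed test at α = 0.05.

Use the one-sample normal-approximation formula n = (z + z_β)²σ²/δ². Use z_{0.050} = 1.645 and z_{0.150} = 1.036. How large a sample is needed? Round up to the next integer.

n = (z_α + z_β)² · σ² / δ²
  = (1.645 + 1.036)² · 1683² / 881²
  = 7.1878 · 2832489 / 776161
  = 26.23
Round up → n = 27.

n = 27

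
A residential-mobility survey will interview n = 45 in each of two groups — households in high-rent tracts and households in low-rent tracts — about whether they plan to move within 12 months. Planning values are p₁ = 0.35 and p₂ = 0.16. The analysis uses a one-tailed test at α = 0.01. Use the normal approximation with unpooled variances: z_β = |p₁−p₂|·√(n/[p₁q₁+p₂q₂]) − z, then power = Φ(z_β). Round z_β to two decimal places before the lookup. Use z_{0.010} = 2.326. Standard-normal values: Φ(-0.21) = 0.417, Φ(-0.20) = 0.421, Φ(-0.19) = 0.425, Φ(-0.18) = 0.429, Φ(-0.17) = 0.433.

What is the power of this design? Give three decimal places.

Power ≈ 0.417

z_β = |p₁−p₂|·√(n/[p₁q₁+p₂q₂]) − z_α
    = 0.19 · √(45/0.3619) − 2.326
    = 0.19 · 11.1510 − 2.326
    = 2.1187 − 2.326 = -0.2073 → -0.21
Power = Φ(-0.21) = 0.417.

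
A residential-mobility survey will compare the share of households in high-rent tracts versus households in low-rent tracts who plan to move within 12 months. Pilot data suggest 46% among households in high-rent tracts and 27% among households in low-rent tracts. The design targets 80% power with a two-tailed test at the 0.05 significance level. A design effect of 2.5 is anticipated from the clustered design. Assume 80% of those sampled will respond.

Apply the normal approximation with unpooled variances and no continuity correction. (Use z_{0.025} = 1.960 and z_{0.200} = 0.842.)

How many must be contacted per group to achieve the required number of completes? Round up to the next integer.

n = 303 per group

n = (z_{α/2} + z_β)² · [p₁(1−p₁) + p₂(1−p₂)] / (p₁ − p₂)²
  = (1.960 + 0.842)² · (0.46·0.54 + 0.27·0.73) / (0.19)²
  = (2.802)² · (0.2484 + 0.1971) / 0.0361
  = 7.8512 · 0.4455 / 0.0361
  = 96.89
Design effect: 2.5 × 96.89 = 242.22.
Adjust for 80% response: 242.22 / 0.80 = 302.78.
Round up → n = 303 per group.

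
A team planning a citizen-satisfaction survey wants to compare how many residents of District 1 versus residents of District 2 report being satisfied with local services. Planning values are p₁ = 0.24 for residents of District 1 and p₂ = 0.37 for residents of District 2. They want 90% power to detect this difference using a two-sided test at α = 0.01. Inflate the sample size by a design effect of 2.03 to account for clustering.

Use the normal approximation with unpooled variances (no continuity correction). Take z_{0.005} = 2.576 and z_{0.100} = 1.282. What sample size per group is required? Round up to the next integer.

n = (z_{α/2} + z_β)² · [p₁(1−p₁) + p₂(1−p₂)] / (p₁ − p₂)²
  = (2.576 + 1.282)² · (0.24·0.76 + 0.37·0.63) / (-0.13)²
  = (3.858)² · (0.1824 + 0.2331) / 0.0169
  = 14.8842 · 0.4155 / 0.0169
  = 365.94
Design effect: 2.03 × 365.94 = 742.86.
Round up → n = 743 per group.

n = 743 per group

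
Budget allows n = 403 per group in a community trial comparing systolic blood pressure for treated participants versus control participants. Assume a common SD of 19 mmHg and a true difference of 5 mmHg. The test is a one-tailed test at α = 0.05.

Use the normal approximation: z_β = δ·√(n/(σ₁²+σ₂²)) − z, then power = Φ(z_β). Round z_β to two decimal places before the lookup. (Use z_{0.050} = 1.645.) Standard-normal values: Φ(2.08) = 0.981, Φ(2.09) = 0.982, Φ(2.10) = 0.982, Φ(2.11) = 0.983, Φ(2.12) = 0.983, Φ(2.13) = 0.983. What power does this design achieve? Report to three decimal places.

Power ≈ 0.982

z_β = δ·√(n/(σ₁²+σ₂²)) − z_α
    = 5 · √(403/722) − 1.645
    = 5 · 0.74711 − 1.645
    = 3.7355 − 1.645 = 2.0905 → 2.09
Power = Φ(2.09) = 0.982.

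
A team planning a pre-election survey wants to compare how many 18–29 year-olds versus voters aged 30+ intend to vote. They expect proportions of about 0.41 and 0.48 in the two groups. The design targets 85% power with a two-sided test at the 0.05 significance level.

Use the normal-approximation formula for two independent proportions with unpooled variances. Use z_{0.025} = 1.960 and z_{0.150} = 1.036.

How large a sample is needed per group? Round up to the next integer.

n = (z_{α/2} + z_β)² · [p₁(1−p₁) + p₂(1−p₂)] / (p₁ − p₂)²
  = (1.960 + 1.036)² · (0.41·0.59 + 0.48·0.52) / (-0.07)²
  = (2.996)² · (0.2419 + 0.2496) / 0.0049
  = 8.9760 · 0.4915 / 0.0049
  = 900.35
Round up → n = 901 per group.

n = 901 per group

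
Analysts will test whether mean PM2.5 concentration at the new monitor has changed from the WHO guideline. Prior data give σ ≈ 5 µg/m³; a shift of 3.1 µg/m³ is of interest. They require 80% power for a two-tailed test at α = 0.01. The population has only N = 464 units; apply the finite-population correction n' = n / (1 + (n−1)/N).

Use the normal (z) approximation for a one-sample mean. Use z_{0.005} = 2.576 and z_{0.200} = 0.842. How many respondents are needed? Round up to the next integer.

n = (z_{α/2} + z_β)² · σ² / δ²
  = (2.576 + 0.842)² · 5² / 3.1²
  = 11.6827 · 25 / 9.61
  = 30.39
Finite-population correction (N = 464): 30.39 / (1 + (30.39 − 1)/464) = 28.58.
Round up → n = 29.

n = 29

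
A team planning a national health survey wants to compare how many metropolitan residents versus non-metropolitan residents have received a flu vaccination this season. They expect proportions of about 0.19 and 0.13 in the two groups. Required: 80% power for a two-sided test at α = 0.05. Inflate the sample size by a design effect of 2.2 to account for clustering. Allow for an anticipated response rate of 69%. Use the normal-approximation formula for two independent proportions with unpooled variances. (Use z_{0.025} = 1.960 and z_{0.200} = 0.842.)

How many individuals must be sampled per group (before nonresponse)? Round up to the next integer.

n = (z_{α/2} + z_β)² · [p₁(1−p₁) + p₂(1−p₂)] / (p₁ − p₂)²
  = (1.960 + 0.842)² · (0.19·0.81 + 0.13·0.87) / (0.06)²
  = (2.802)² · (0.1539 + 0.1131) / 0.0036
  = 7.8512 · 0.2670 / 0.0036
  = 582.30
Design effect: 2.2 × 582.30 = 1281.05.
Adjust for 69% response: 1281.05 / 0.69 = 1856.60.
Round up → n = 1857 per group.

n = 1857 per group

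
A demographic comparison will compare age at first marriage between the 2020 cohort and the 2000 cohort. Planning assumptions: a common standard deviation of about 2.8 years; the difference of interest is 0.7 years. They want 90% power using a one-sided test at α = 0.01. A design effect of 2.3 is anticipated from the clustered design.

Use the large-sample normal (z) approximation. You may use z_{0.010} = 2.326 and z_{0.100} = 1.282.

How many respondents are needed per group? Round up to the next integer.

n = 959 per group

n = (z_α + z_β)² · (σ₁² + σ₂²) / δ²
  = (2.326 + 1.282)² · (2·2.8² = 15.68) / 0.7²
  = 13.0177 · 15.68 / 0.49
  = 416.57
Design effect: 2.3 × 416.57 = 958.10.
Round up → n = 959 per group.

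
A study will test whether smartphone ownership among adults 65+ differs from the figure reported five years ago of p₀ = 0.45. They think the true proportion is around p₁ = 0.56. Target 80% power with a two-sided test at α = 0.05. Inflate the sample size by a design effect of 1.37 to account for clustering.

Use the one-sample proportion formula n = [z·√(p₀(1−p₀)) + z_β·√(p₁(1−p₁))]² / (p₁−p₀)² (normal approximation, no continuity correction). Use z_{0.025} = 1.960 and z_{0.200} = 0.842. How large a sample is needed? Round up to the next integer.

n = [z_{α/2}·√(p₀q₀) + z_β·√(p₁q₁)]² / (p₁ − p₀)²
  = [1.960·√(0.45·0.55) + 0.842·√(0.56·0.44)]² / (0.11)²
  = [1.960·0.4975 + 0.842·0.4964]² / 0.0121
  = [1.3930]² / 0.0121
  = 160.38
Design effect: 1.37 × 160.38 = 219.72.
Round up → n = 220.

n = 220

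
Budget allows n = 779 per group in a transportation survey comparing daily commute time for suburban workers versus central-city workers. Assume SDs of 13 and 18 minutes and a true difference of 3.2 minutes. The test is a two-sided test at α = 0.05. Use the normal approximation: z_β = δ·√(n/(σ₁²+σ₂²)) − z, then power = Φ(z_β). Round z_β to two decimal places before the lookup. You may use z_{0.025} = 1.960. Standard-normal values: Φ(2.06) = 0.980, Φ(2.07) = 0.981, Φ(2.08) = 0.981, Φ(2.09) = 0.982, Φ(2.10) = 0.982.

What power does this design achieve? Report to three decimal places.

Power ≈ 0.980

z_β = δ·√(n/(σ₁²+σ₂²)) − z_{α/2}
    = 3.2 · √(779/493) − 1.960
    = 3.2 · 1.25703 − 1.960
    = 4.0225 − 1.960 = 2.0625 → 2.06
Power = Φ(2.06) = 0.980.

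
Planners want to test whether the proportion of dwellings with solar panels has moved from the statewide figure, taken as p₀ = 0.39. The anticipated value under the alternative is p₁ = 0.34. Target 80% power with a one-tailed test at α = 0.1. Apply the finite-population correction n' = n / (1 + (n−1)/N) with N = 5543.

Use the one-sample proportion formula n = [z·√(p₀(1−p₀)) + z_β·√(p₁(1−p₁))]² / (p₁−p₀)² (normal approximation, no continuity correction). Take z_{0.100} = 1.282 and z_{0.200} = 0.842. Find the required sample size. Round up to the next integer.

n = 391

n = [z_α·√(p₀q₀) + z_β·√(p₁q₁)]² / (p₁ − p₀)²
  = [1.282·√(0.39·0.61) + 0.842·√(0.34·0.66)]² / (-0.05)²
  = [1.282·0.4877 + 0.842·0.4737]² / 0.0025
  = [1.0242]² / 0.0025
  = 419.56
Finite-population correction (N = 5543): 419.56 / (1 + (419.56 − 1)/5543) = 390.10.
Round up → n = 391.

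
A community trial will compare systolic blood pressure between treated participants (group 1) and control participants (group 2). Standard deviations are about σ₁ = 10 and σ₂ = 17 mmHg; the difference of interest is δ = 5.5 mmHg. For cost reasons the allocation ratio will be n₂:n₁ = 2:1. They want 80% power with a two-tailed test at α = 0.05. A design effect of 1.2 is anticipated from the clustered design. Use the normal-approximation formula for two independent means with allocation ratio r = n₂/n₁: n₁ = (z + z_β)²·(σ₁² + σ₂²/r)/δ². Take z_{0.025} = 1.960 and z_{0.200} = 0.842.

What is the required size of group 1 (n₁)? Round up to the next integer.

n₁ = (z_{α/2} + z_β)² · (σ₁² + σ₂²/r) / δ²
   = (1.960 + 0.842)² · (10² + 17²/2) / 5.5²
   = 7.8512 · (100 + 144.5) / 30.25
   = 7.8512 · 244.5 / 30.25
   = 63.46
Design effect: 1.2 × 63.46 = 76.15.
Round up → n₁ = 77; n₂ = r·n₁ = 2 × 77 = 154.

n₁ = 77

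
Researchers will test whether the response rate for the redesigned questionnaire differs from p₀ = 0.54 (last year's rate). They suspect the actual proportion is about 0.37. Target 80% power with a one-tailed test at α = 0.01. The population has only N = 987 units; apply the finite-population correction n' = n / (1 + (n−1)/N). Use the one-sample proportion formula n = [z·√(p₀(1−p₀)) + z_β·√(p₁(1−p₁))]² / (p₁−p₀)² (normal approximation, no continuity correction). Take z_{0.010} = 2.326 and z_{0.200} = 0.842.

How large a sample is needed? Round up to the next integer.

n = 79

n = [z_α·√(p₀q₀) + z_β·√(p₁q₁)]² / (p₁ − p₀)²
  = [2.326·√(0.54·0.46) + 0.842·√(0.37·0.63)]² / (-0.17)²
  = [2.326·0.4984 + 0.842·0.4828]² / 0.0289
  = [1.5658]² / 0.0289
  = 84.83
Finite-population correction (N = 987): 84.83 / (1 + (84.83 − 1)/987) = 78.19.
Round up → n = 79.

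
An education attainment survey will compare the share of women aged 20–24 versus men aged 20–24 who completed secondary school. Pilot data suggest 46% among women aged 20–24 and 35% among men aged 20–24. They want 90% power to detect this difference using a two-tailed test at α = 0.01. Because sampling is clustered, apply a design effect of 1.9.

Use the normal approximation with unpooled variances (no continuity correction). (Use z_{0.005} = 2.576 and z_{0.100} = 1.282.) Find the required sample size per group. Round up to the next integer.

n = 1113 per group

n = (z_{α/2} + z_β)² · [p₁(1−p₁) + p₂(1−p₂)] / (p₁ − p₂)²
  = (2.576 + 1.282)² · (0.46·0.54 + 0.35·0.65) / (0.11)²
  = (3.858)² · (0.2484 + 0.2275) / 0.0121
  = 14.8842 · 0.4759 / 0.0121
  = 585.40
Design effect: 1.9 × 585.40 = 1112.27.
Round up → n = 1113 per group.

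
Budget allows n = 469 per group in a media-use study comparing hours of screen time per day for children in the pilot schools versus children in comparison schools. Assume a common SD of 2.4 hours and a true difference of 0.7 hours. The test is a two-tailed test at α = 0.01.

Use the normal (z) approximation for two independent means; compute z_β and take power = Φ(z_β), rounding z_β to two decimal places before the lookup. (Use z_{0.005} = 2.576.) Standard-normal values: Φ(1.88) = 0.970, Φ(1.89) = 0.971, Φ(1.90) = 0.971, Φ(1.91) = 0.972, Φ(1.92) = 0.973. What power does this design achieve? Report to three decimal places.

Power ≈ 0.971

z_β = δ·√(n/(σ₁²+σ₂²)) − z_{α/2}
    = 0.7 · √(469/11.52) − 2.576
    = 0.7 · 6.38058 − 2.576
    = 4.4664 − 2.576 = 1.8904 → 1.89
Power = Φ(1.89) = 0.971.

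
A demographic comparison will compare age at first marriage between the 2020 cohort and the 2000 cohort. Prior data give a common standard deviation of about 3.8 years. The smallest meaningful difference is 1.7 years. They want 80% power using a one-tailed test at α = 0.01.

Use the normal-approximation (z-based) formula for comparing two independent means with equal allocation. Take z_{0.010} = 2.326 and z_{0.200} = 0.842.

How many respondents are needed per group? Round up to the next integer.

n = 101 per group

n = (z_α + z_β)² · (σ₁² + σ₂²) / δ²
  = (2.326 + 0.842)² · (2·3.8² = 28.88) / 1.7²
  = 10.0362 · 28.88 / 2.89
  = 100.29
Round up → n = 101 per group.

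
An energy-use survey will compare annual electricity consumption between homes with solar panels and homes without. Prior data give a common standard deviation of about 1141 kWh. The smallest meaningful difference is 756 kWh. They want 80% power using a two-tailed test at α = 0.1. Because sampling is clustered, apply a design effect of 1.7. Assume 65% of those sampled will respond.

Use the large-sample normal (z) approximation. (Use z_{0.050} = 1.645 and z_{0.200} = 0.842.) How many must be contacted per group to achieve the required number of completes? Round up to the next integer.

n = 74 per group

n = (z_{α/2} + z_β)² · (σ₁² + σ₂²) / δ²
  = (1.645 + 0.842)² · (2·1141² = 2603762) / 756²
  = 6.1852 · 2603762 / 571536
  = 28.18
Design effect: 1.7 × 28.18 = 47.90.
Adjust for 65% response: 47.90 / 0.65 = 73.70.
Round up → n = 74 per group.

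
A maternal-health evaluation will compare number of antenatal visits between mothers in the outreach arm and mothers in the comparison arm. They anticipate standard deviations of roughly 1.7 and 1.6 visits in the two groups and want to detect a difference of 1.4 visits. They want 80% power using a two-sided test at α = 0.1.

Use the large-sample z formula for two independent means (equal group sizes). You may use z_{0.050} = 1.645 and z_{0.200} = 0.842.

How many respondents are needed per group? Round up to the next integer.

n = 18 per group

n = (z_{α/2} + z_β)² · (σ₁² + σ₂²) / δ²
  = (1.645 + 0.842)² · (1.7² + 1.6² = 5.45) / 1.4²
  = 6.1852 · 5.45 / 1.96
  = 17.20
Round up → n = 18 per group.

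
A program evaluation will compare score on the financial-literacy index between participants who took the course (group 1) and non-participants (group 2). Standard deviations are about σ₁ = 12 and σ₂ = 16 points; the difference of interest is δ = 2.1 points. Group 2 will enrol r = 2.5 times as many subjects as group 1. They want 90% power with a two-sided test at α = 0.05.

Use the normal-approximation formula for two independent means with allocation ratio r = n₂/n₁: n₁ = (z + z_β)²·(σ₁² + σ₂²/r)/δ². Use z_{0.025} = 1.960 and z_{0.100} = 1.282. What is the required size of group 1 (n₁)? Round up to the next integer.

n₁ = 588

n₁ = (z_{α/2} + z_β)² · (σ₁² + σ₂²/r) / δ²
   = (1.960 + 1.282)² · (12² + 16²/2.5) / 2.1²
   = 10.5106 · (144 + 102.4) / 4.41
   = 10.5106 · 246.4 / 4.41
   = 587.26
Round up → n₁ = 588; n₂ = r·n₁ = 2.5 × 588 = 1470.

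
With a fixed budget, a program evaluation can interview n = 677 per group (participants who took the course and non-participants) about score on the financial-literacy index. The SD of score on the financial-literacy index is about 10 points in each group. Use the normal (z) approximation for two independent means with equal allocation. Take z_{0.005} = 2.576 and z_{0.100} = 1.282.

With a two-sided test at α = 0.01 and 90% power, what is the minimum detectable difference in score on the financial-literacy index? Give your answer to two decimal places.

Minimum detectable difference ≈ 2.10 points

δ = (z_{α/2} + z_β) · √((σ₁²+σ₂²)/n)
  = (2.576 + 1.282) · √(200/677)
  = 3.858 · √0.29542
  = 3.858 · 0.5435
  = 2.0969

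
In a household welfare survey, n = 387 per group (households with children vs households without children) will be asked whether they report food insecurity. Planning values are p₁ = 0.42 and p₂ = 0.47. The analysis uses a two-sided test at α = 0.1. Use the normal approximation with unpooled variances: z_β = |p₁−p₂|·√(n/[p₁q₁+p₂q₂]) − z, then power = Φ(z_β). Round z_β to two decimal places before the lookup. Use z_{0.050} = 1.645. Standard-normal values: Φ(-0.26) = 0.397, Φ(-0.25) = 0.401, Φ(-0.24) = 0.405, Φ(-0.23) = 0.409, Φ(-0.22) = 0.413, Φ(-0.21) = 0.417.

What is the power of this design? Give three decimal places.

Power ≈ 0.405

z_β = |p₁−p₂|·√(n/[p₁q₁+p₂q₂]) − z_{α/2}
    = 0.05 · √(387/0.4927) − 1.645
    = 0.05 · 28.0262 − 1.645
    = 1.4013 − 1.645 = -0.2437 → -0.24
Power = Φ(-0.24) = 0.405.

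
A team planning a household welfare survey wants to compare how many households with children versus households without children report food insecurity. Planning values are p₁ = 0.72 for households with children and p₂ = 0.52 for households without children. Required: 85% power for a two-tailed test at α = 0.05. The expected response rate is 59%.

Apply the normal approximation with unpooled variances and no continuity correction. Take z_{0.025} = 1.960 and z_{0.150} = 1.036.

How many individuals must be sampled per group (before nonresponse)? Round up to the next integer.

n = (z_{α/2} + z_β)² · [p₁(1−p₁) + p₂(1−p₂)] / (p₁ − p₂)²
  = (1.960 + 1.036)² · (0.72·0.28 + 0.52·0.48) / (0.20)²
  = (2.996)² · (0.2016 + 0.2496) / 0.0400
  = 8.9760 · 0.4512 / 0.0400
  = 101.25
Adjust for 59% response: 101.25 / 0.59 = 171.61.
Round up → n = 172 per group.

n = 172 per group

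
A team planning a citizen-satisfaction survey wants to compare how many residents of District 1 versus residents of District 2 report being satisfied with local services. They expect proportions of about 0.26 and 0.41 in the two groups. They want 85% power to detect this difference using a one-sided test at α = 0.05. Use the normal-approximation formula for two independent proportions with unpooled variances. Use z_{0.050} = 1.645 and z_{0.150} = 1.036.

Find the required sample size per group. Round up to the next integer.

n = 139 per group

n = (z_α + z_β)² · [p₁(1−p₁) + p₂(1−p₂)] / (p₁ − p₂)²
  = (1.645 + 1.036)² · (0.26·0.74 + 0.41·0.59) / (-0.15)²
  = (2.681)² · (0.1924 + 0.2419) / 0.0225
  = 7.1878 · 0.4343 / 0.0225
  = 138.74
Round up → n = 139 per group.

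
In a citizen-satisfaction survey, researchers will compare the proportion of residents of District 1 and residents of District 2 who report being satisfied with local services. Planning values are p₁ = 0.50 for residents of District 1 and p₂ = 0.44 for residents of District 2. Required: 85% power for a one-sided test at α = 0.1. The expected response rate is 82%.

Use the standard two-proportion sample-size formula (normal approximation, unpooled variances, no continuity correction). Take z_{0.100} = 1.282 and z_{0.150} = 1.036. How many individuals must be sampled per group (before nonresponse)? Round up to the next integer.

n = 904 per group

n = (z_α + z_β)² · [p₁(1−p₁) + p₂(1−p₂)] / (p₁ − p₂)²
  = (1.282 + 1.036)² · (0.50·0.50 + 0.44·0.56) / (0.06)²
  = (2.318)² · (0.2500 + 0.2464) / 0.0036
  = 5.3731 · 0.4964 / 0.0036
  = 740.89
Adjust for 82% response: 740.89 / 0.82 = 903.53.
Round up → n = 904 per group.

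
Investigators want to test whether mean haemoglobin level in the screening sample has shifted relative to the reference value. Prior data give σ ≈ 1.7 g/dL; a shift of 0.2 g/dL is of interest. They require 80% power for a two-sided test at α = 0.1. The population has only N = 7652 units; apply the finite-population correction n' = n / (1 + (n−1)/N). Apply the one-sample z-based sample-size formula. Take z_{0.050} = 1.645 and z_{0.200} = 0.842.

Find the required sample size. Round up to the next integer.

n = (z_{α/2} + z_β)² · σ² / δ²
  = (1.645 + 0.842)² · 1.7² / 0.2²
  = 6.1852 · 2.89 / 0.04
  = 446.88
Finite-population correction (N = 7652): 446.88 / (1 + (446.88 − 1)/7652) = 422.27.
Round up → n = 423.

n = 423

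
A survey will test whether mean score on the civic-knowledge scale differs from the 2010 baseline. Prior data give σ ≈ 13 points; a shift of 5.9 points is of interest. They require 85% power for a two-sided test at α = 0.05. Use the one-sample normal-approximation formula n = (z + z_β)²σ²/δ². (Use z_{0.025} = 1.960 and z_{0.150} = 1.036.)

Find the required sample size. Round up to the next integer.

n = (z_{α/2} + z_β)² · σ² / δ²
  = (1.960 + 1.036)² · 13² / 5.9²
  = 8.9760 · 169 / 34.81
  = 43.58
Round up → n = 44.

n = 44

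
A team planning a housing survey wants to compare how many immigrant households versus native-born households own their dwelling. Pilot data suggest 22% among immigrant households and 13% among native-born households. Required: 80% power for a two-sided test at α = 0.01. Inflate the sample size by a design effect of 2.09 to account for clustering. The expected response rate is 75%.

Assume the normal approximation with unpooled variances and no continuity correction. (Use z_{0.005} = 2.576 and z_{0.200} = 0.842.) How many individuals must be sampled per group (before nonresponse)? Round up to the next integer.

n = (z_{α/2} + z_β)² · [p₁(1−p₁) + p₂(1−p₂)] / (p₁ − p₂)²
  = (2.576 + 0.842)² · (0.22·0.78 + 0.13·0.87) / (0.09)²
  = (3.418)² · (0.1716 + 0.1131) / 0.0081
  = 11.6827 · 0.2847 / 0.0081
  = 410.63
Design effect: 2.09 × 410.63 = 858.21.
Adjust for 75% response: 858.21 / 0.75 = 1144.28.
Round up → n = 1145 per group.

n = 1145 per group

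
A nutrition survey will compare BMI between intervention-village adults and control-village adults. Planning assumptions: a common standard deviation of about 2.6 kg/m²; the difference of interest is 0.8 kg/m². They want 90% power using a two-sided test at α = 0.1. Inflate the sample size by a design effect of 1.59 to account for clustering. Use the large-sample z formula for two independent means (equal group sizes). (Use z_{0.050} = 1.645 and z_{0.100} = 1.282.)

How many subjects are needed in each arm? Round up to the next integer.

n = 288 per group

n = (z_{α/2} + z_β)² · (σ₁² + σ₂²) / δ²
  = (1.645 + 1.282)² · (2·2.6² = 13.52) / 0.8²
  = 8.5673 · 13.52 / 0.64
  = 180.98
Design effect: 1.59 × 180.98 = 287.77.
Round up → n = 288 per group.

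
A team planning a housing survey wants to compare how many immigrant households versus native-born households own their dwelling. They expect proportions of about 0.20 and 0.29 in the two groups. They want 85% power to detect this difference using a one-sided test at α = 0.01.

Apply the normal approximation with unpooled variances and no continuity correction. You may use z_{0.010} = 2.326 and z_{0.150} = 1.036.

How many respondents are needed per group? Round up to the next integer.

n = (z_α + z_β)² · [p₁(1−p₁) + p₂(1−p₂)] / (p₁ − p₂)²
  = (2.326 + 1.036)² · (0.20·0.80 + 0.29·0.71) / (-0.09)²
  = (3.362)² · (0.1600 + 0.2059) / 0.0081
  = 11.3030 · 0.3659 / 0.0081
  = 510.59
Round up → n = 511 per group.

n = 511 per group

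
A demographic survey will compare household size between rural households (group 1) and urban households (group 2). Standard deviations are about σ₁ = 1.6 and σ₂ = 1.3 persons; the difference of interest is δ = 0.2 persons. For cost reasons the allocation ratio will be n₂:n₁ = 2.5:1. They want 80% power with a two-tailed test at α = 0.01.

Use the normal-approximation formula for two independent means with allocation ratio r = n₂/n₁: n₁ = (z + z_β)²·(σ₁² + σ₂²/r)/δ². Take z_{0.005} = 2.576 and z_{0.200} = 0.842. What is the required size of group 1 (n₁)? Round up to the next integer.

n₁ = 946

n₁ = (z_{α/2} + z_β)² · (σ₁² + σ₂²/r) / δ²
   = (2.576 + 0.842)² · (1.6² + 1.3²/2.5) / 0.2²
   = 11.6827 · (2.56 + 0.676) / 0.04
   = 11.6827 · 3.236 / 0.04
   = 945.13
Round up → n₁ = 946; n₂ = r·n₁ = 2.5 × 946 = 2365.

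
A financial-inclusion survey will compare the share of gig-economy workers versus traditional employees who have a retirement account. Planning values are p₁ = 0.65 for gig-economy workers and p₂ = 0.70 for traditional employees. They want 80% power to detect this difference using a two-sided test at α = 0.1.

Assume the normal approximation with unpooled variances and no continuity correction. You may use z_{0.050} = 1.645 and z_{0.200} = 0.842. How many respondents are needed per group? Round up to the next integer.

n = (z_{α/2} + z_β)² · [p₁(1−p₁) + p₂(1−p₂)] / (p₁ − p₂)²
  = (1.645 + 0.842)² · (0.65·0.35 + 0.70·0.30) / (-0.05)²
  = (2.487)² · (0.2275 + 0.2100) / 0.0025
  = 6.1852 · 0.4375 / 0.0025
  = 1082.40
Round up → n = 1083 per group.

n = 1083 per group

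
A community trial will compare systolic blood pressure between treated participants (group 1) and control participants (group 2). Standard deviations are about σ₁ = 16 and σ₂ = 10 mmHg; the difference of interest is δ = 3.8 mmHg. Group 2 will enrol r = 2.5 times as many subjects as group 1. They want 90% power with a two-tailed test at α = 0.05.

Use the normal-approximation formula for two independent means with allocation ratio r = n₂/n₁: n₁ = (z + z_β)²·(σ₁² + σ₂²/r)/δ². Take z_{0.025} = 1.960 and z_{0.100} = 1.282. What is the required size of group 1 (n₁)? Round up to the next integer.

n₁ = 216

n₁ = (z_{α/2} + z_β)² · (σ₁² + σ₂²/r) / δ²
   = (1.960 + 1.282)² · (16² + 10²/2.5) / 3.8²
   = 10.5106 · (256 + 40) / 14.44
   = 10.5106 · 296 / 14.44
   = 215.45
Round up → n₁ = 216; n₂ = r·n₁ = 2.5 × 216 = 540.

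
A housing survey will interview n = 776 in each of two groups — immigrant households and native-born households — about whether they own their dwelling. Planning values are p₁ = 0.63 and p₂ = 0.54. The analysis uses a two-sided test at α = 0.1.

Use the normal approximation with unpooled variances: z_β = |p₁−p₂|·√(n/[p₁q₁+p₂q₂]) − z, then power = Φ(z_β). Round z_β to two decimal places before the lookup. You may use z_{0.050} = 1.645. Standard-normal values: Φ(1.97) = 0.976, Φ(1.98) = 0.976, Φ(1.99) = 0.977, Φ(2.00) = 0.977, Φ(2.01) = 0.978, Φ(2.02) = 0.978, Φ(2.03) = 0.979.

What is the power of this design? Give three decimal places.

z_β = |p₁−p₂|·√(n/[p₁q₁+p₂q₂]) − z_{α/2}
    = 0.09 · √(776/0.4815) − 1.645
    = 0.09 · 40.1451 − 1.645
    = 3.6131 − 1.645 = 1.9681 → 1.97
Power = Φ(1.97) = 0.976.

Power ≈ 0.976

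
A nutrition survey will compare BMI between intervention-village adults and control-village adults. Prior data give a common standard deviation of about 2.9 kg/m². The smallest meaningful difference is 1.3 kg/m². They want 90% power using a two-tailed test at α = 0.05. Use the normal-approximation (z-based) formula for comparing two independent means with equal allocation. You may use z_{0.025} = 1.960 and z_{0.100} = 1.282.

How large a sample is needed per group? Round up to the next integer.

n = 105 per group

n = (z_{α/2} + z_β)² · (σ₁² + σ₂²) / δ²
  = (1.960 + 1.282)² · (2·2.9² = 16.82) / 1.3²
  = 10.5106 · 16.82 / 1.69
  = 104.61
Round up → n = 105 per group.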